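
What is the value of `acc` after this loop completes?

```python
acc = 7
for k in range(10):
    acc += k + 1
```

Start at 7, add 1 to 10 = 62
`acc` takes the values: 7 → 8 → 10 → 13 → 17 → 22 → 28 → 35 → 43 → 52 → 62

Answer: 62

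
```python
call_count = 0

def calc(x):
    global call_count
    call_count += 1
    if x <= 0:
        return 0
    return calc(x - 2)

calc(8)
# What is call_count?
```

Linear recursion stepping by 2: 5 calls from x=8 down to ≤0.

Answer: 5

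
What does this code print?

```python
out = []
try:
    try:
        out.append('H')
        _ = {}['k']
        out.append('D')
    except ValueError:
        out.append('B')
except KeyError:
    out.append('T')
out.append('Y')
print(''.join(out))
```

Execution trace: 'H' (try body) → 'T' (outer except KeyError) → 'Y' (after the try/except). Output: HTY

Answer: HTY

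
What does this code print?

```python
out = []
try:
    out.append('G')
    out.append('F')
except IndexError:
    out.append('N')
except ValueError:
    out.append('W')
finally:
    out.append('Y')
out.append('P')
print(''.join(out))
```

Execution trace: 'G' (try body) → 'F' (try body, no exception) → 'Y' (finally) → 'P' (after the try/except). Output: GFYP

Answer: GFYP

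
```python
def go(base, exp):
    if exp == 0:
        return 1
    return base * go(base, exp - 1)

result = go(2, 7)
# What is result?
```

go(2, 7) = 2 * 2 * 2 * 2 * 2 * 2 * 2 = 128

Answer: 128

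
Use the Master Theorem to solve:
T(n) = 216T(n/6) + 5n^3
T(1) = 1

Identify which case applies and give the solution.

a=216, b=6, f(n)=5n^3. log_6(216) = 3. Since c=3 = 3, Case 2 applies: T(n) = Θ(n^log_b(a) · log n) = O(n^3 log n).

Answer: O(n^3 log n) - Case 2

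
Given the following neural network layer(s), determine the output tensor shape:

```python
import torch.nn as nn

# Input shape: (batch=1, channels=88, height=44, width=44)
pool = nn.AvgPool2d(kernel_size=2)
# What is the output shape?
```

Input: (1, 88, 44, 44) -> Output: (1, 88, 22, 22)

Answer: (1, 88, 22, 22)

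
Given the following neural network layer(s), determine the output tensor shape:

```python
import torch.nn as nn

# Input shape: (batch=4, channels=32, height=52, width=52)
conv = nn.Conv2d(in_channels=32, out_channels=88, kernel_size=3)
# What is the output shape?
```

Input: (4, 32, 52, 52) -> Output: (4, 88, 50, 50)

Answer: (4, 88, 50, 50)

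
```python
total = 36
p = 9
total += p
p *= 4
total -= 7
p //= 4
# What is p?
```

Trace:
`total = 36` → total = 36
`p = 9` → p = 9
`total += p` → total = 45
`p *= 4` → p = 36
`total -= 7` → total = 38
`p //= 4` → p = 9
So p = 9

Answer: 9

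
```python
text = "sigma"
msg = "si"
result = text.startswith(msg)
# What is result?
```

Trace:
`text = "sigma"` → text = 'sigma'
`msg = "si"` → msg = 'si'
`result = text.startswith(msg)` → result = True
So result = True

Answer: True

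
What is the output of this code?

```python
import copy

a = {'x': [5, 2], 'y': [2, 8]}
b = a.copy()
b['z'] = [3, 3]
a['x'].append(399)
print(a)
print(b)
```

Key concept: shallow copy of dict with mutable values.
Step by step:
`a = {'x': [5, 2], 'y': [2, 8]}` → a = {'x': [5, 2], 'y': [2, 8]}
`b = a.copy()` → b = {'x': [5, 2], 'y': [2, 8]}
`b['z'] = [3, 3]` → b = {'x': [5, 2], 'y': [2, 8], 'z': [3, 3]}
`a['x'].append(399)` → a = {'x': [5, 2, 399], 'y': [2, 8]}; b = {'x': [5, 2, 399], 'y': [2, 8], 'z': [3, 3]}
`print(a)` → prints {'x': [5, 2, 399], 'y': [2, 8]}
`print(b)` → prints {'x': [5, 2, 399], 'y': [2, 8], 'z': [3, 3]}

Answer:
{'x': [5, 2, 399], 'y': [2, 8]}
{'x': [5, 2, 399], 'y': [2, 8], 'z': [3, 3]}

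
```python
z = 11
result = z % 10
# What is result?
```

Trace:
`z = 11` → z = 11
`result = z % 10` → result = 1
So result = 1

Answer: 1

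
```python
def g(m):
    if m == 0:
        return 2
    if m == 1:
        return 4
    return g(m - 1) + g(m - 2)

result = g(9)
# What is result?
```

Build up from base cases: g(0)=2, g(1)=4, g(2)=6, g(3)=10, g(4)=16, g(5)=26, g(6)=42, ..., g(9)=178

Answer: 178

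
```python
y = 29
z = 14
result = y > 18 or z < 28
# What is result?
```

Trace:
`y = 29` → y = 29
`z = 14` → z = 14
`result = y > 18 or z < 28` → result = True
So result = True

Answer: True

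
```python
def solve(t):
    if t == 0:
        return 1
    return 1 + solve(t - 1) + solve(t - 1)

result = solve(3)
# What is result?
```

solve(t) = 1 + 2·solve(t-1), solve(0)=1. Closed form: (1+1)·2^3 - 1 = 15.

Answer: 15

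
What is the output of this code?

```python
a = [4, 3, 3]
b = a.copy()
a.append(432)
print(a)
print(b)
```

Key concept: list.copy() creates independent copy.
Step by step:
`a = [4, 3, 3]` → a = [4, 3, 3]
`b = a.copy()` → b = [4, 3, 3]
`a.append(432)` → a = [4, 3, 3, 432]
`print(a)` → prints [4, 3, 3, 432]
`print(b)` → prints [4, 3, 3]

Answer:
[4, 3, 3, 432]
[4, 3, 3]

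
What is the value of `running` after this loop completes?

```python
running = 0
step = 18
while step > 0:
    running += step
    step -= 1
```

Sum 18 down to 1
`running` takes the values: 0 → 18 → 35 → 51 → 66 → 80 → 93 → 105 → 116 → 126 → 135 → 143 → 150 → 156 → 161 → 165 → 168 → 170 → 171

Answer: 171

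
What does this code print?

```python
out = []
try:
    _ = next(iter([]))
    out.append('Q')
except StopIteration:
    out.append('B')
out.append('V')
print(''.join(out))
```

Execution trace: 'B' (except StopIteration) → 'V' (after the try/except). Output: BV

Answer: BV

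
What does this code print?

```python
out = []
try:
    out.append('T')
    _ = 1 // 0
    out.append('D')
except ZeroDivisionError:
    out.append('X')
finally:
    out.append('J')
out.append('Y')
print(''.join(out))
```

Execution trace: 'T' (try body) → 'X' (except ZeroDivisionError) → 'J' (finally) → 'Y' (after the try/except). Output: TXJY

Answer: TXJY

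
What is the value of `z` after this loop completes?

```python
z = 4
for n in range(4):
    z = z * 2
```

Multiply by 2, 4 times: 4 * 2^4 = 64
`z` takes the values: 4 → 8 → 16 → 32 → 64

Answer: 64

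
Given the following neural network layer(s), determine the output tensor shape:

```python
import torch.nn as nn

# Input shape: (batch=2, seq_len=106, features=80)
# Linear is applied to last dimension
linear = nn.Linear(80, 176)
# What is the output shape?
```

Input: (2, 106, 80) -> Output: (2, 106, 176)

Answer: (2, 106, 176)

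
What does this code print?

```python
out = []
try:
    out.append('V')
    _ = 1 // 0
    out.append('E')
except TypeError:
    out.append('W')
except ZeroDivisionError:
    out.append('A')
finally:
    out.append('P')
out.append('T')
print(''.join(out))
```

Execution trace: 'V' (try body) → 'A' (except ZeroDivisionError) → 'P' (finally) → 'T' (after the try/except). Output: VAPT

Answer: VAPT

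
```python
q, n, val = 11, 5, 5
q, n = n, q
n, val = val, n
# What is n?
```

Trace:
`q, n, val = 11, 5, 5` → q = 11; n = 5; val = 5
`q, n = n, q` → q = 5; n = 11
`n, val = val, n` → n = 5; val = 11
So n = 5

Answer: 5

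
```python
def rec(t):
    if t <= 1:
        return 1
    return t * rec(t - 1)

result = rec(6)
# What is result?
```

rec(6) = 6 * 5 * 4 * 3 * 2 * 1 = 720

Answer: 720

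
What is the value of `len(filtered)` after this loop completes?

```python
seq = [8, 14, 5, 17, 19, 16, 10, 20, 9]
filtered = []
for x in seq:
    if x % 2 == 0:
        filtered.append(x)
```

Count even numbers in [8, 14, 5, 17, 19, 16, 10, 20, 9]
`filtered` takes the values: [] → [8] → [8, 14] → [8, 14, 16] → [8, 14, 16, 10] → [8, 14, 16, 10, 20]
So `len(filtered)` = 5

Answer: 5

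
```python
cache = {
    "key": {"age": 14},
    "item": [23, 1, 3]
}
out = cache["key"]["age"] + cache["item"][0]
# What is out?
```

Trace:
`cache = { ...` → cache = {'key': {'age': 14}, 'item': [23, 1, 3]}
`out = cache["key"]["age"] + cache["item"][0]` → out = 37
So out = 37

Answer: 37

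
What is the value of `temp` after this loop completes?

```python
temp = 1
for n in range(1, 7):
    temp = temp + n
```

Start at 1, add 1 through 6
`temp` takes the values: 1 → 2 → 4 → 7 → 11 → 16 → 22

Answer: 22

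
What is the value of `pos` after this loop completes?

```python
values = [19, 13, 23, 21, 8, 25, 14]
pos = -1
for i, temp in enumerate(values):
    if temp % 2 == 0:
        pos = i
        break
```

First even number index in [19, 13, 23, 21, 8, 25, 14]
`pos` takes the values: -1 → 4

Answer: 4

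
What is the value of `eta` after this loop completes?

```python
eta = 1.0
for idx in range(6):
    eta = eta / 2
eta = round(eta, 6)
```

Halving LR 6 times: 1 / 2^6
`eta` takes the values: 1.0 → 0.5 → 0.25 → 0.125 → 0.0625 → 0.03125 → 0.015625

Answer: 0.015625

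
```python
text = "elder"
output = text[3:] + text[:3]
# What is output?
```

Trace:
`text = "elder"` → text = 'elder'
`output = text[3:] + text[:3]` → output = 'ereld'
So output = 'ereld'

Answer: 'ereld'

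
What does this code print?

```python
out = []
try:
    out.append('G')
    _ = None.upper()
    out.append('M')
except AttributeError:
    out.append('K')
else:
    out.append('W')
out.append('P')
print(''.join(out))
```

Execution trace: 'G' (try body) → 'K' (except AttributeError) → 'P' (after the try/except). Output: GKP

Answer: GKP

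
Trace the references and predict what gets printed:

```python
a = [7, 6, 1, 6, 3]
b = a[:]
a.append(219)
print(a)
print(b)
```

Key concept: slice [:] creates copy.
Step by step:
`a = [7, 6, 1, 6, 3]` → a = [7, 6, 1, 6, 3]
`b = a[:]` → b = [7, 6, 1, 6, 3]
`a.append(219)` → a = [7, 6, 1, 6, 3, 219]
`print(a)` → prints [7, 6, 1, 6, 3, 219]
`print(b)` → prints [7, 6, 1, 6, 3]

Answer:
[7, 6, 1, 6, 3, 219]
[7, 6, 1, 6, 3]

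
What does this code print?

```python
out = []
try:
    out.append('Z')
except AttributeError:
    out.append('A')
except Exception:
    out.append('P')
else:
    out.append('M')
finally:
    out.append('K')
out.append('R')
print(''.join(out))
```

Execution trace: 'Z' (try body, no exception) → 'M' (else) → 'K' (finally) → 'R' (after the try/except). Output: ZMKR

Answer: ZMKR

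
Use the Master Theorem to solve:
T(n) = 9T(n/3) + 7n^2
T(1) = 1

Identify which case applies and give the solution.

a=9, b=3, f(n)=7n^2. log_3(9) = 2. Since c=2 = 2, Case 2 applies: T(n) = Θ(n^log_b(a) · log n) = O(n^2 log n).

Answer: O(n^2 log n) - Case 2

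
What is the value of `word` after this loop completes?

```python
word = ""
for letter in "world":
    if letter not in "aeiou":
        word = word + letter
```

Remove vowels from 'world'
`word` takes the values: "" → "w" → "wr" → "wrl" → "wrld"

Answer: "wrld"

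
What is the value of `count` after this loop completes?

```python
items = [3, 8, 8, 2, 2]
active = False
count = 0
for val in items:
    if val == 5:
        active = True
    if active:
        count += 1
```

Count elements after first 5 in [3, 8, 8, 2, 2]
`count` takes the values: 0

Answer: 0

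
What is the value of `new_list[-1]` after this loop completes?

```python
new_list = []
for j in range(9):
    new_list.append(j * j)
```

Last element of squares 0 to 8
`new_list` takes the values: [] → [0] → [0, 1] → [0, 1, 4] → [0, 1, 4, 9] → [0, 1, 4, 9, 16] → [0, 1, 4, 9, 16, 25] → [0, 1, 4, 9, 16, 25, 36] → [0, 1, 4, 9, 16, 25, 36, 49] → [0, 1, 4, 9, 16, 25, 36, 49, 64]
So `new_list[-1]` = 64

Answer: 64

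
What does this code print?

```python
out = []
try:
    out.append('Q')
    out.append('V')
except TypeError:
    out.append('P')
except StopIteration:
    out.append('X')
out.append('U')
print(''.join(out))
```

Execution trace: 'Q' (try body) → 'V' (try body, no exception) → 'U' (after the try/except). Output: QVU

Answer: QVU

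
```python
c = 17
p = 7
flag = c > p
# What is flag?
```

Trace:
`c = 17` → c = 17
`p = 7` → p = 7
`flag = c > p` → flag = True
So flag = True

Answer: True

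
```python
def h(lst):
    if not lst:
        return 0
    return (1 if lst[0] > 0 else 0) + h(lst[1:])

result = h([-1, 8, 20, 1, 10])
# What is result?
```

Count of positive elements in [-1, 8, 20, 1, 10] = 4

Answer: 4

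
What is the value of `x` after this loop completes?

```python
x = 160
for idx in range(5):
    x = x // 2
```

Halve 5 times: 160 // 2^5 = 5
`x` takes the values: 160 → 80 → 40 → 20 → 10 → 5

Answer: 5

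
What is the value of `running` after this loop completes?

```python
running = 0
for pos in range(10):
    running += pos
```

Sum of 0 to 9 = 45
`running` takes the values: 0 → 1 → 3 → 6 → 10 → 15 → 21 → 28 → 36 → 45

Answer: 45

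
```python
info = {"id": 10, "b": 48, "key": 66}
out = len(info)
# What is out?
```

Trace:
`info = {"id": 10, "b": 48, "key": 66}` → info = {'id': 10, 'b': 48, 'key': 66}
`out = len(info)` → out = 3
So out = 3

Answer: 3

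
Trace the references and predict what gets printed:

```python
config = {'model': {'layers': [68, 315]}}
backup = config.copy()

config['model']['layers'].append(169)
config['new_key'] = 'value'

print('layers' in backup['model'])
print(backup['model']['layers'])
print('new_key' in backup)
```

Key concept: shallow copy gotcha with nested dict.
Step by step:
`config = {'model': {'layers': [68, 315]}}` → config = {'model': {'layers': [68, 315]}}
`backup = config.copy()` → backup = {'model': {'layers': [68, 315]}}
`config['model']['layers'].append(169)` → config = {'model': {'layers': [68, 315, 169]}}; backup = {'model': {'layers': [68, 315, 169]}}
`config['new_key'] = 'value'` → config = {'model': {'layers': [68, 315, 169]}, 'new_key': 'value'}
`print('layers' in backup['model'])` → prints True
`print(backup['model']['layers'])` → prints [68, 315, 169]
`print('new_key' in backup)` → prints False

Answer:
True
[68, 315, 169]
False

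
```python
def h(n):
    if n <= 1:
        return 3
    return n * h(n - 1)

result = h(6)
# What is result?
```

h(6) = 6 * 5 * 4 * 3 * 2 * 3 = 2160

Answer: 2160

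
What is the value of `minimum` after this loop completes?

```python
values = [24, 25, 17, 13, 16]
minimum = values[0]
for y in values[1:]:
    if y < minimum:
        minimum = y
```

Minimum of [24, 25, 17, 13, 16]
`minimum` takes the values: 24 → 17 → 13

Answer: 13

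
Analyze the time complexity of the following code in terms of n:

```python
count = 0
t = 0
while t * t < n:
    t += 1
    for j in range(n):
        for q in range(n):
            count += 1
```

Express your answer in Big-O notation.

Each loop level contributes: √n × n × n. Multiplying the contributions gives O(n^2√n).

Answer: O(n^2√n)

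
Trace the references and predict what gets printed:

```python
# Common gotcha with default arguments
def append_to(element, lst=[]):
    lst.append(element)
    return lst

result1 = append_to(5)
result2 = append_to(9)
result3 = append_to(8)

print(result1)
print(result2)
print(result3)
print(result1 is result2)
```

Key concept: mutable default argument gotcha.
Step by step:
`result1 = append_to(5)` → result1 = [5]
`result2 = append_to(9)` → result1 = [5, 9] (same object as result2); result2 = [5, 9] (same object as result1)
`result3 = append_to(8)` → result1 = [5, 9, 8] (same object as result2, result3); result2 = [5, 9, 8] (same object as result1, result3); result3 = [5, 9, 8] (same object as result1, result2)
`print(result1)` → prints [5, 9, 8]
`print(result2)` → prints [5, 9, 8]
`print(result3)` → prints [5, 9, 8]
`print(result1 is result2)` → prints True

Answer:
[5, 9, 8]
[5, 9, 8]
[5, 9, 8]
True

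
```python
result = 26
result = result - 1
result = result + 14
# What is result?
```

Trace:
`result = 26` → result = 26
`result = result - 1` → result = 25
`result = result + 14` → result = 39
So result = 39

Answer: 39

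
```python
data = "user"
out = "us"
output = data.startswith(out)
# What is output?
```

Trace:
`data = "user"` → data = 'user'
`out = "us"` → out = 'us'
`output = data.startswith(out)` → output = True
So output = True

Answer: True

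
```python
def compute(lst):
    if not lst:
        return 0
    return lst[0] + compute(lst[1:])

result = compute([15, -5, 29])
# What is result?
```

15 + (-5) + 29 + 0 = 39

Answer: 39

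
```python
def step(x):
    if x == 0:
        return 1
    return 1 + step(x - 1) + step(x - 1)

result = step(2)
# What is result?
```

step(x) = 1 + 2·step(x-1), step(0)=1. Closed form: (1+1)·2^2 - 1 = 7.

Answer: 7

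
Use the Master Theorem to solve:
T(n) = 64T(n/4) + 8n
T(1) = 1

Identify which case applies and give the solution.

a=64, b=4, f(n)=8n. log_4(64) = 3. Since c=1 < 3, Case 1 applies: T(n) = Θ(n^log_b(a)) = O(n^3).

Answer: O(n^3) - Case 1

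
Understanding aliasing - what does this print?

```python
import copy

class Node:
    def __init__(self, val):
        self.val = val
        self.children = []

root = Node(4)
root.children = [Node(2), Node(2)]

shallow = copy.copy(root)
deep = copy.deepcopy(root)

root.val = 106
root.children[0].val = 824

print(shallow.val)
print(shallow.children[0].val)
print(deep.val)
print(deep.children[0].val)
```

Key concept: deep copy with custom objects.
Step by step:
`root = Node(4)` → root = Node(val=4, children=[])
`root.children = [Node(2), Node(2)]` → root = Node(val=4, children=[Node(val=2, children=[]), Node(val=2, children=[])])
`shallow = copy.copy(root)` → shallow = Node(val=4, children=[Node(val=2, children=[]), Node(val=2, children=[])])
`deep = copy.deepcopy(root)` → deep = Node(val=4, children=[Node(val=2, children=[]), Node(val=2, children=[])])
`root.val = 106` → root = Node(val=106, children=[Node(val=2, children=[]), Node(val=2, children=[])])
`root.children[0].val = 824` → root = Node(val=106, children=[Node(val=824, children=[]), Node(val=2, children=[])]); shallow = Node(val=4, children=[Node(val=824, children=[]), Node(val=2, children=[])])
`print(shallow.val)` → prints 4
`print(shallow.children[0].val)` → prints 824
`print(deep.val)` → prints 4
`print(deep.children[0].val)` → prints 2

Answer:
4
824
4
2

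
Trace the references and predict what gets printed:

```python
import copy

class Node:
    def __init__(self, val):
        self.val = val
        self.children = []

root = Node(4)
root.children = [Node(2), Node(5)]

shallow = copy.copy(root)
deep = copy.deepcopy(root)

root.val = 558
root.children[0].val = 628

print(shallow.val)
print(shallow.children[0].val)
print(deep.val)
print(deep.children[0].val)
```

Key concept: deep copy with custom objects.
Step by step:
`root = Node(4)` → root = Node(val=4, children=[])
`root.children = [Node(2), Node(5)]` → root = Node(val=4, children=[Node(val=2, children=[]), Node(val=5, children=[])])
`shallow = copy.copy(root)` → shallow = Node(val=4, children=[Node(val=2, children=[]), Node(val=5, children=[])])
`deep = copy.deepcopy(root)` → deep = Node(val=4, children=[Node(val=2, children=[]), Node(val=5, children=[])])
`root.val = 558` → root = Node(val=558, children=[Node(val=2, children=[]), Node(val=5, children=[])])
`root.children[0].val = 628` → root = Node(val=558, children=[Node(val=628, children=[]), Node(val=5, children=[])]); shallow = Node(val=4, children=[Node(val=628, children=[]), Node(val=5, children=[])])
`print(shallow.val)` → prints 4
`print(shallow.children[0].val)` → prints 628
`print(deep.val)` → prints 4
`print(deep.children[0].val)` → prints 2

Answer:
4
628
4
2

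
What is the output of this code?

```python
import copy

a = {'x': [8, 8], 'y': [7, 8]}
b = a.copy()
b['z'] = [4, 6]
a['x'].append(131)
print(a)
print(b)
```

Key concept: shallow copy of dict with mutable values.
Step by step:
`a = {'x': [8, 8], 'y': [7, 8]}` → a = {'x': [8, 8], 'y': [7, 8]}
`b = a.copy()` → b = {'x': [8, 8], 'y': [7, 8]}
`b['z'] = [4, 6]` → b = {'x': [8, 8], 'y': [7, 8], 'z': [4, 6]}
`a['x'].append(131)` → a = {'x': [8, 8, 131], 'y': [7, 8]}; b = {'x': [8, 8, 131], 'y': [7, 8], 'z': [4, 6]}
`print(a)` → prints {'x': [8, 8, 131], 'y': [7, 8]}
`print(b)` → prints {'x': [8, 8, 131], 'y': [7, 8], 'z': [4, 6]}

Answer:
{'x': [8, 8, 131], 'y': [7, 8]}
{'x': [8, 8, 131], 'y': [7, 8], 'z': [4, 6]}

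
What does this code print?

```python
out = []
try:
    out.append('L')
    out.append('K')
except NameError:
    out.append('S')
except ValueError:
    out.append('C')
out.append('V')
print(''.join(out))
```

Execution trace: 'L' (try body) → 'K' (try body, no exception) → 'V' (after the try/except). Output: LKV

Answer: LKV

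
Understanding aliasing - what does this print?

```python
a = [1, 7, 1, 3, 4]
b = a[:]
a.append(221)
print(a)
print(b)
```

Key concept: slice [:] creates copy.
Step by step:
`a = [1, 7, 1, 3, 4]` → a = [1, 7, 1, 3, 4]
`b = a[:]` → b = [1, 7, 1, 3, 4]
`a.append(221)` → a = [1, 7, 1, 3, 4, 221]
`print(a)` → prints [1, 7, 1, 3, 4, 221]
`print(b)` → prints [1, 7, 1, 3, 4]

Answer:
[1, 7, 1, 3, 4, 221]
[1, 7, 1, 3, 4]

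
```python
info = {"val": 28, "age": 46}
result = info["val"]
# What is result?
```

Trace:
`info = {"val": 28, "age": 46}` → info = {'val': 28, 'age': 46}
`result = info["val"]` → result = 28
So result = 28

Answer: 28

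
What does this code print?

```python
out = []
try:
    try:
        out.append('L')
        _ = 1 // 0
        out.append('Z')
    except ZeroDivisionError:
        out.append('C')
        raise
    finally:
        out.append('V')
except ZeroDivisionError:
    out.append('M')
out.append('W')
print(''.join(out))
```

Execution trace: 'L' (inner try body) → 'C' (inner except ZeroDivisionError) → 'V' (inner finally) → 'M' (outer except ZeroDivisionError) → 'W' (after the try/except). Output: LCVMW

Answer: LCVMW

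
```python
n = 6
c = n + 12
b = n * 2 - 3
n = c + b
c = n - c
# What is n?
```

Trace:
`n = 6` → n = 6
`c = n + 12` → c = 18
`b = n * 2 - 3` → b = 9
`n = c + b` → n = 27
`c = n - c` → c = 9
So n = 27

Answer: 27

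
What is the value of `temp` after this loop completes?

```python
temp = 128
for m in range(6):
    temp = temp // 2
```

Halve 6 times: 128 // 2^6 = 2
`temp` takes the values: 128 → 64 → 32 → 16 → 8 → 4 → 2

Answer: 2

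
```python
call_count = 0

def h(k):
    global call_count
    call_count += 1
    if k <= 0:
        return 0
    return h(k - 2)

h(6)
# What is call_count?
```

Linear recursion stepping by 2: 4 calls from k=6 down to ≤0.

Answer: 4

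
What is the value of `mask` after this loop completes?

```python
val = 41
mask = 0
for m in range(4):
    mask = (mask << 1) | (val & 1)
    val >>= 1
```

Reverse lowest 4 bits of 41
`mask` takes the values: 0 → 1 → 2 → 4 → 9

Answer: 9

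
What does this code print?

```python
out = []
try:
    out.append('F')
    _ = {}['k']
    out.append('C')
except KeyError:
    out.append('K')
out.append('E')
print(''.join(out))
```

Execution trace: 'F' (try body) → 'K' (except KeyError) → 'E' (after the try/except). Output: FKE

Answer: FKE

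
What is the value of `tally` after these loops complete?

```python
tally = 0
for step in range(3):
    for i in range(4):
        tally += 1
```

3 * 4 = 12
`tally` takes the values: 0 → 1 → 2 → 3 → 4 → 5 → 6 → 7 → 8 → 9 → 10 → 11 → 12

Answer: 12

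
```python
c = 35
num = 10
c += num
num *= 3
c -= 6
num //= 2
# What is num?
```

Trace:
`c = 35` → c = 35
`num = 10` → num = 10
`c += num` → c = 45
`num *= 3` → num = 30
`c -= 6` → c = 39
`num //= 2` → num = 15
So num = 15

Answer: 15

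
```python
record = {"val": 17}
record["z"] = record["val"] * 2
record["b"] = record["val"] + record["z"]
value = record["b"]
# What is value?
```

Trace:
`record = {"val": 17}` → record = {'val': 17}
`record["z"] = record["val"] * 2` → record = {'val': 17, 'z': 34}
`record["b"] = record["val"] + record["z"]` → record = {'val': 17, 'z': 34, 'b': 51}
`value = record["b"]` → value = 51
So value = 51

Answer: 51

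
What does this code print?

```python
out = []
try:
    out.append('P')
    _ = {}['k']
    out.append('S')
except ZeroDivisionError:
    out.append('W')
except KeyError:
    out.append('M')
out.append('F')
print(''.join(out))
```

Execution trace: 'P' (try body) → 'M' (except KeyError) → 'F' (after the try/except). Output: PMF

Answer: PMF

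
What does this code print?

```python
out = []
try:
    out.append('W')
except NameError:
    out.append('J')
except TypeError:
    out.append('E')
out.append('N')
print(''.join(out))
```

Execution trace: 'W' (try body, no exception) → 'N' (after the try/except). Output: WN

Answer: WN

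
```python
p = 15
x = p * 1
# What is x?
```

Trace:
`p = 15` → p = 15
`x = p * 1` → x = 15
So x = 15

Answer: 15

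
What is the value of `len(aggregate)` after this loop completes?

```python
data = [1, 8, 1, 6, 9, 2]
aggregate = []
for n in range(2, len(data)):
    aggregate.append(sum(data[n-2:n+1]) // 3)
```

Number of 3-element averages
`aggregate` takes the values: [] → [3] → [3, 5] → [3, 5, 5] → [3, 5, 5, 5]
So `len(aggregate)` = 4

Answer: 4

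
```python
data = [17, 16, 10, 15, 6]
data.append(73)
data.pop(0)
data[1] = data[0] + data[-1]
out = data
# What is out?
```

Trace:
`data = [17, 16, 10, 15, 6]` → data = [17, 16, 10, 15, 6]
`data.append(73)` → data = [17, 16, 10, 15, 6, 73]
`data.pop(0)` → data = [16, 10, 15, 6, 73]
`data[1] = data[0] + data[-1]` → data = [16, 89, 15, 6, 73]
`out = data` → out = [16, 89, 15, 6, 73]
So out = [16, 89, 15, 6, 73]

Answer: [16, 89, 15, 6, 73]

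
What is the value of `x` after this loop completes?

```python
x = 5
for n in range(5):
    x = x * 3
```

Multiply by 3, 5 times: 5 * 3^5 = 1215
`x` takes the values: 5 → 15 → 45 → 135 → 405 → 1215

Answer: 1215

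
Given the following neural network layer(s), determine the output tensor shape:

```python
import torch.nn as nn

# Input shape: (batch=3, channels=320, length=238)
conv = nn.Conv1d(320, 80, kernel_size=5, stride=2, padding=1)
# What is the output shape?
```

Input: (3, 320, 238) -> Output: (3, 80, 118)

Answer: (3, 80, 118)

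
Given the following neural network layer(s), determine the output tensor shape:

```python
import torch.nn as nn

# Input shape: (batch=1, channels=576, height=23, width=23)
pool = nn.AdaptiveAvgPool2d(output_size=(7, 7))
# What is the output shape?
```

Input: (1, 576, 23, 23) -> Output: (1, 576, 7, 7)

Answer: (1, 576, 7, 7)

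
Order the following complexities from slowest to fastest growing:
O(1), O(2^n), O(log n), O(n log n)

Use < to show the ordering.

Ordered by growth rate: O(1) < O(log n) < O(n log n) < O(2^n)

Answer: O(1) < O(log n) < O(n log n) < O(2^n)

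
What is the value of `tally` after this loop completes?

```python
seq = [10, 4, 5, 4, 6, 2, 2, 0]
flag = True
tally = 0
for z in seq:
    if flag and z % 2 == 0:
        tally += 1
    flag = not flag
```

Count even values at even positions
`tally` takes the values: 0 → 1 → 2 → 3

Answer: 3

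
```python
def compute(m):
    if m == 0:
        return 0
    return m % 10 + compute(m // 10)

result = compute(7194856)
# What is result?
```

Sum of digits of 7194856: 6 + 5 + 8 + 4 + 9 + 1 + 7 = 40

Answer: 40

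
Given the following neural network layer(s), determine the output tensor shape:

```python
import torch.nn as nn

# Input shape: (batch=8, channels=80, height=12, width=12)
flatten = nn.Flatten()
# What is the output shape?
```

Input: (8, 80, 12, 12) -> Output: (8, 11520)

Answer: (8, 11520)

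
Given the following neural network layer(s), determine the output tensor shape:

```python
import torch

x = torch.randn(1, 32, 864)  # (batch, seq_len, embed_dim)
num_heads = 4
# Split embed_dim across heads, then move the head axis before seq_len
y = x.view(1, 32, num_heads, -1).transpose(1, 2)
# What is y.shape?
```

Input: (1, 32, 864) -> head_dim = 864 // 4 = 216; after view: (1, 32, 4, 216) -> after transpose(1, 2): (1, 4, 32, 216) -> Output: (1, 4, 32, 216)

Answer: (1, 4, 32, 216)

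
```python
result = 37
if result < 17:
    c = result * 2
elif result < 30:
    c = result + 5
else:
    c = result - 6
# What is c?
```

Trace:
`result = 37` → result = 37
`if result < 17: ...` → result < 17 is False, result < 30 is False, take else branch → c = 31
So c = 31

Answer: 31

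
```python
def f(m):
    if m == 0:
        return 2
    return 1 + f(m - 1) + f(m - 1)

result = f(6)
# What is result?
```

f(m) = 1 + 2·f(m-1), f(0)=2. Closed form: (2+1)·2^6 - 1 = 191.

Answer: 191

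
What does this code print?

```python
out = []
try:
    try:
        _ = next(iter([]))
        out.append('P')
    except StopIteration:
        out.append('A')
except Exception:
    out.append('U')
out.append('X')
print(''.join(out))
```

Execution trace: 'A' (inner except StopIteration) → 'X' (after the try/except). Output: AX

Answer: AX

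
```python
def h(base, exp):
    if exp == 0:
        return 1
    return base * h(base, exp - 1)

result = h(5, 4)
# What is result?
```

h(5, 4) = 5 * 5 * 5 * 5 = 625

Answer: 625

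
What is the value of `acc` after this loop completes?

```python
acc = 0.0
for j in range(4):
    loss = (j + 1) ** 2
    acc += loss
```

Sum of squared losses 1² + 2² + ... + 4²
`acc` takes the values: 0.0 → 1.0 → 5.0 → 14.0 → 30.0

Answer: 30.0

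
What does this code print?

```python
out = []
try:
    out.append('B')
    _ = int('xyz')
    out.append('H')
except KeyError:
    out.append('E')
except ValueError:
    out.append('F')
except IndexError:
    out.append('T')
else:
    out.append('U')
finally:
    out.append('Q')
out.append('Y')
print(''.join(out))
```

Execution trace: 'B' (try body) → 'F' (except ValueError) → 'Q' (finally) → 'Y' (after the try/except). Output: BFQY

Answer: BFQY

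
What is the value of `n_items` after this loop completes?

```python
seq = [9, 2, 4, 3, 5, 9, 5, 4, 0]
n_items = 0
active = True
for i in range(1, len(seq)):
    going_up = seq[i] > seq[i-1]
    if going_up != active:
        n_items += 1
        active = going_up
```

Count direction changes in [9, 2, 4, 3, 5, 9, 5, 4, 0]
`n_items` takes the values: 0 → 1 → 2 → 3 → 4 → 5

Answer: 5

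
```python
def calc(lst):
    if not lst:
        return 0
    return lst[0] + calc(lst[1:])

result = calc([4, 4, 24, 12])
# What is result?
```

4 + 4 + 24 + 12 + 0 = 44

Answer: 44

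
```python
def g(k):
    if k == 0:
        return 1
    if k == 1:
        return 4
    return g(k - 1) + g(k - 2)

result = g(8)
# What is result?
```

Build up from base cases: g(0)=1, g(1)=4, g(2)=5, g(3)=9, g(4)=14, g(5)=23, g(6)=37, ..., g(8)=97

Answer: 97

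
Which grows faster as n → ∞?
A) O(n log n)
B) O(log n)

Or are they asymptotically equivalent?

O(n log n) vs O(log n): Higher order terms dominate.

Answer: A) O(n log n) grows faster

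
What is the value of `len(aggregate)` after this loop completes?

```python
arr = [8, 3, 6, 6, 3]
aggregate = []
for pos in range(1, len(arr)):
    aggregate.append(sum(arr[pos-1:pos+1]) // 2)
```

Number of 2-element averages
`aggregate` takes the values: [] → [5] → [5, 4] → [5, 4, 6] → [5, 4, 6, 4]
So `len(aggregate)` = 4

Answer: 4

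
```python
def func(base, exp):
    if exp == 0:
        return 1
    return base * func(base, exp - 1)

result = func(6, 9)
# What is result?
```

func(6, 9) = 6 * 6 * 6 * 6 * 6 * 6 * 6 * 6 * 6 = 10077696

Answer: 10077696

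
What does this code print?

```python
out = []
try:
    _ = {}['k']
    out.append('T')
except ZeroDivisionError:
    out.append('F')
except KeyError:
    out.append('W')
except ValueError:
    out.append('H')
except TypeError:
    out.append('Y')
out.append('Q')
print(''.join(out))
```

Execution trace: 'W' (except KeyError) → 'Q' (after the try/except). Output: WQ

Answer: WQ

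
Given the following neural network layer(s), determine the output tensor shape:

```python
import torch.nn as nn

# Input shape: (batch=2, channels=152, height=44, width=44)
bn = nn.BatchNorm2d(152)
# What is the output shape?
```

Input: (2, 152, 44, 44) -> Output: (2, 152, 44, 44)

Answer: (2, 152, 44, 44)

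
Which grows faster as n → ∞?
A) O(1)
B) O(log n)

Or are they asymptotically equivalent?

O(1) vs O(log n): Higher order terms dominate.

Answer: B) O(log n) grows faster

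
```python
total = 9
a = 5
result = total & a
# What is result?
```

Trace:
`total = 9` → total = 9
`a = 5` → a = 5
`result = total & a` → result = 1
So result = 1

Answer: 1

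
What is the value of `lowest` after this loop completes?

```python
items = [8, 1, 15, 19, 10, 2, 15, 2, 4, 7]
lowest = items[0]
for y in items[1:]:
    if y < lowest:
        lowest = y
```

Minimum of [8, 1, 15, 19, 10, 2, 15, 2, 4, 7]
`lowest` takes the values: 8 → 1

Answer: 1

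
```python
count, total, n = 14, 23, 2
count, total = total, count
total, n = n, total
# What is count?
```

Trace:
`count, total, n = 14, 23, 2` → count = 14; total = 23; n = 2
`count, total = total, count` → count = 23; total = 14
`total, n = n, total` → total = 2; n = 14
So count = 23

Answer: 23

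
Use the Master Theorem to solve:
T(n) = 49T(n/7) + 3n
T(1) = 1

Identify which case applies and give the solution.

a=49, b=7, f(n)=3n. log_7(49) = 2. Since c=1 < 2, Case 1 applies: T(n) = Θ(n^log_b(a)) = O(n^2).

Answer: O(n^2) - Case 1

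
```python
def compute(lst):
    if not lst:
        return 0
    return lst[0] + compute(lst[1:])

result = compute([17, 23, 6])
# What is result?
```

17 + 23 + 6 + 0 = 46

Answer: 46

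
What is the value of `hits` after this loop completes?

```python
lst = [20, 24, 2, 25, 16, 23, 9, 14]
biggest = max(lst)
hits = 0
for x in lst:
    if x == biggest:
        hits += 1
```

Count of max value 25 in [20, 24, 2, 25, 16, 23, 9, 14]
`hits` takes the values: 0 → 1

Answer: 1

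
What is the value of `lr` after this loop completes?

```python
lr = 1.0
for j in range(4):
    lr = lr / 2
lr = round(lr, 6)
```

Halving LR 4 times: 1 / 2^4
`lr` takes the values: 1.0 → 0.5 → 0.25 → 0.125 → 0.0625

Answer: 0.0625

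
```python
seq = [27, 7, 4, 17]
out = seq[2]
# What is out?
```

Trace:
`seq = [27, 7, 4, 17]` → seq = [27, 7, 4, 17]
`out = seq[2]` → out = 4
So out = 4

Answer: 4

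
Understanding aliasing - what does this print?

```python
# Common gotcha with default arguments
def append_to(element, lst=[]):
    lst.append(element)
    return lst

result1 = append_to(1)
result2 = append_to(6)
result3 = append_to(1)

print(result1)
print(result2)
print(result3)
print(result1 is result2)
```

Key concept: mutable default argument gotcha.
Step by step:
`result1 = append_to(1)` → result1 = [1]
`result2 = append_to(6)` → result1 = [1, 6] (same object as result2); result2 = [1, 6] (same object as result1)
`result3 = append_to(1)` → result1 = [1, 6, 1] (same object as result2, result3); result2 = [1, 6, 1] (same object as result1, result3); result3 = [1, 6, 1] (same object as result1, result2)
`print(result1)` → prints [1, 6, 1]
`print(result2)` → prints [1, 6, 1]
`print(result3)` → prints [1, 6, 1]
`print(result1 is result2)` → prints True

Answer:
[1, 6, 1]
[1, 6, 1]
[1, 6, 1]
True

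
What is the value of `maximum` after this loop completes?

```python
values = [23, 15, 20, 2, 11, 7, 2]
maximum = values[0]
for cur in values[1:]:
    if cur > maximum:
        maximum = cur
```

Maximum of [23, 15, 20, 2, 11, 7, 2]
`maximum` takes the values: 23

Answer: 23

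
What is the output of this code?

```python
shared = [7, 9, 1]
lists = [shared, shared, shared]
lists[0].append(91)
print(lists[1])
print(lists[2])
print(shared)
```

Key concept: list of same reference.
Step by step:
`shared = [7, 9, 1]` → shared = [7, 9, 1]
`lists = [shared, shared, shared]` → lists = [[7, 9, 1], [7, 9, 1], [7, 9, 1]]
`lists[0].append(91)` → shared = [7, 9, 1, 91]; lists = [[7, 9, 1, 91], [7, 9, 1, 91], [7, 9, 1, 91]]
`print(lists[1])` → prints [7, 9, 1, 91]
`print(lists[2])` → prints [7, 9, 1, 91]
`print(shared)` → prints [7, 9, 1, 91]

Answer:
[7, 9, 1, 91]
[7, 9, 1, 91]
[7, 9, 1, 91]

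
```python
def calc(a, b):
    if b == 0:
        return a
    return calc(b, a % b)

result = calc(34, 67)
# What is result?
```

calc(34, 67) -> calc(67, 34) -> calc(34, 33) -> calc(33, 1) -> calc(1, 0) -> 1

Answer: 1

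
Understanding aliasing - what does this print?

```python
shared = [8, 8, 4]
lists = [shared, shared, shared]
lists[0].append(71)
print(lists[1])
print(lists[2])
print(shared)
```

Key concept: list of same reference.
Step by step:
`shared = [8, 8, 4]` → shared = [8, 8, 4]
`lists = [shared, shared, shared]` → lists = [[8, 8, 4], [8, 8, 4], [8, 8, 4]]
`lists[0].append(71)` → shared = [8, 8, 4, 71]; lists = [[8, 8, 4, 71], [8, 8, 4, 71], [8, 8, 4, 71]]
`print(lists[1])` → prints [8, 8, 4, 71]
`print(lists[2])` → prints [8, 8, 4, 71]
`print(shared)` → prints [8, 8, 4, 71]

Answer:
[8, 8, 4, 71]
[8, 8, 4, 71]
[8, 8, 4, 71]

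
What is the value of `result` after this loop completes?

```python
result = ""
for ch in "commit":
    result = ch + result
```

Reverse 'commit'
`result` takes the values: "" → "c" → "oc" → "moc" → "mmoc" → "immoc" → "timmoc"

Answer: "timmoc"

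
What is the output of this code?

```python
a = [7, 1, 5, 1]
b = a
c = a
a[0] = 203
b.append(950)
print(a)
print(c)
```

Key concept: multiple aliases.
Step by step:
`a = [7, 1, 5, 1]` → a = [7, 1, 5, 1]
`b = a` → b = [7, 1, 5, 1] (same object as a)
`c = a` → c = [7, 1, 5, 1] (same object as a, b)
`a[0] = 203` → a = [203, 1, 5, 1] (same object as b, c); b = [203, 1, 5, 1] (same object as a, c); c = [203, 1, 5, 1] (same object as a, b)
`b.append(950)` → a = [203, 1, 5, 1, 950] (same object as b, c); b = [203, 1, 5, 1, 950] (same object as a, c); c = [203, 1, 5, 1, 950] (same object as a, b)
`print(a)` → prints [203, 1, 5, 1, 950]
`print(c)` → prints [203, 1, 5, 1, 950]

Answer:
[203, 1, 5, 1, 950]
[203, 1, 5, 1, 950]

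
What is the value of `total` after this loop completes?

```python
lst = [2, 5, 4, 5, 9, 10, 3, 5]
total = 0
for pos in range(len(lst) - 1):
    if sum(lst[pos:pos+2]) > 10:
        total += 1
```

Count windows with sum > 10
`total` takes the values: 0 → 1 → 2 → 3

Answer: 3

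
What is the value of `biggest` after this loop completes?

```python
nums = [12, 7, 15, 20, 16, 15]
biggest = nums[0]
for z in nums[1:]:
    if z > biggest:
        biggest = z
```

Maximum of [12, 7, 15, 20, 16, 15]
`biggest` takes the values: 12 → 15 → 20

Answer: 20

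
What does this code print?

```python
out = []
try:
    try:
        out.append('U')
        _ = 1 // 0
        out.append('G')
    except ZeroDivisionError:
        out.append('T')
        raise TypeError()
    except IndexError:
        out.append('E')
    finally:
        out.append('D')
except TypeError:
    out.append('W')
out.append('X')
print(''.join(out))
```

Execution trace: 'U' (inner try body) → 'T' (inner except ZeroDivisionError) → 'D' (inner finally) → 'W' (outer except TypeError) → 'X' (after the try/except). Output: UTDWX

Answer: UTDWX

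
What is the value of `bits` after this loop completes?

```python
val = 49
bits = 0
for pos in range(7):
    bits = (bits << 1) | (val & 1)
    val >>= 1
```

Reverse lowest 7 bits of 49
`bits` takes the values: 0 → 1 → 2 → 4 → 8 → 17 → 35 → 70

Answer: 70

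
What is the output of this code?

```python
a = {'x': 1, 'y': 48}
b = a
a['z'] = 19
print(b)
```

Key concept: dict aliasing.
Step by step:
`a = {'x': 1, 'y': 48}` → a = {'x': 1, 'y': 48}
`b = a` → b = {'x': 1, 'y': 48} (same object as a)
`a['z'] = 19` → a = {'x': 1, 'y': 48, 'z': 19} (same object as b); b = {'x': 1, 'y': 48, 'z': 19} (same object as a)
`print(b)` → prints {'x': 1, 'y': 48, 'z': 19}

Answer: {'x': 1, 'y': 48, 'z': 19}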